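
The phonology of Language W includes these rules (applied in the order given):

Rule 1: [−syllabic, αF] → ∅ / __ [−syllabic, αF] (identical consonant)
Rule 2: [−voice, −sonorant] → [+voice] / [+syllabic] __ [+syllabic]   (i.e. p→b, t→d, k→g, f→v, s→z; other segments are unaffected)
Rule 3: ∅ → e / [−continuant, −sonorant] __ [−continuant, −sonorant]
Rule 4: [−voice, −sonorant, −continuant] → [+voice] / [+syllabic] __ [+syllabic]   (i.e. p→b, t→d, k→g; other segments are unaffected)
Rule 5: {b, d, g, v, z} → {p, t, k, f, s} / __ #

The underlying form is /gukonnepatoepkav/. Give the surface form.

Rule 1 (degemination): /nn/ is a geminate; the first /n/ deletes. /gukonnepatoepkav/ → gukonepatoepkav.
Rule 2 (intervocalic voicing): /k/ is a voiceless obstruent between vowels /u/ and /o/, so it voices to [g]. /p/ is a voiceless obstruent between vowels /e/ and /a/, so it voices to [b]. /t/ is a voiceless obstruent between vowels /a/ and /o/, so it voices to [d]. /gukonepatoepkav/ → gugonebadoepkav.
Rule 3 (stop-cluster e-epenthesis): /p/ and /k/ form a stop–stop cluster, so [e] is inserted between them. /gugonebadoepkav/ → gugonebadoepekav.
Rule 4 (intervocalic voicing): /p/ is a voiceless stop between vowels /e/ and /e/, so it voices to [b]. /k/ is a voiceless stop between vowels /e/ and /a/, so it voices to [g]. /gugonebadoepekav/ → gugonebadoebegav.
Rule 5 (final devoicing): /v/ is a voiced obstruent in word-final position, so it devoices to [f]. /gugonebadoebegav/ → gugonebadoebegaf.

gugonebadoebegaf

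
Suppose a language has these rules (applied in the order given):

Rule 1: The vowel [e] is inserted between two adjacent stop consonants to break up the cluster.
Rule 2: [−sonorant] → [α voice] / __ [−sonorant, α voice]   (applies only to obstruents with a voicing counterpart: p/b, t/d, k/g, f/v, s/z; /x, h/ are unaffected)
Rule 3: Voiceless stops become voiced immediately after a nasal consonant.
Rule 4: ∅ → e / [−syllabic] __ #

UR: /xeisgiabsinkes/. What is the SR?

Rule 1 (stop-cluster e-epenthesis): no segment meets the environment; /xeisgiabsinkes/ is unchanged.
Rule 2 (regressive voicing assimilation): /s/ precedes the voiced obstruent /g/, so it voices to [z] by assimilation. /b/ precedes the voiceless obstruent /s/, so it devoices to [p] by assimilation. /xeisgiabsinkes/ → xeizgiapsinkes.
Rule 3 (post-nasal voicing): /k/ is a voiceless stop immediately after the nasal /n/, so it voices to [g]. /xeizgiapsinkes/ → xeizgiapsinges.
Rule 4 (final e-epenthesis): the form ends in the consonant /s/, so [e] is inserted word-finally. /xeizgiapsinges/ → xeizgiapsingese.

xeizgiapsingese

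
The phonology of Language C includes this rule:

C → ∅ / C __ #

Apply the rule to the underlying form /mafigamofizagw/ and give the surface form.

mafigamofizag

/w/ is the second consonant of a word-final cluster /gw/, so it deletes.
Surface form: [mafigamofizag].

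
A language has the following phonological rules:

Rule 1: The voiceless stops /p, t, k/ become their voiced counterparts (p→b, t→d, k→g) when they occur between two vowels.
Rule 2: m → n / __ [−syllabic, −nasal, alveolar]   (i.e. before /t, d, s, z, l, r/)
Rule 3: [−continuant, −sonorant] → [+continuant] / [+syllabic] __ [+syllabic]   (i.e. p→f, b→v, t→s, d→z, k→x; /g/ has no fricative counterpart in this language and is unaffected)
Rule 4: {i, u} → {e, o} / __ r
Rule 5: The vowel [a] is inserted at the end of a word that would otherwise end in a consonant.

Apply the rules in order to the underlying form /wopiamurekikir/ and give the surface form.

Rule 1 (intervocalic voicing): /p/ is a voiceless stop between vowels /o/ and /i/, so it voices to [b]. /k/ is a voiceless stop between vowels /e/ and /i/, so it voices to [g]. /k/ is a voiceless stop between vowels /i/ and /i/, so it voices to [g]. /wopiamurekikir/ → wobiamuregigir.
Rule 2 (nasal place assimilation): no segment meets the environment; /wobiamuregigir/ is unchanged.
Rule 3 (intervocalic spirantization): /b/ is a stop between vowels /o/ and /i/, so it spirantizes to the fricative [v]. /wobiamuregigir/ → woviamuregigir.
Rule 4 (pre-rhotic lowering): /u/ is a high vowel immediately before /r/, so it lowers to [o]. /i/ is a high vowel immediately before /r/, so it lowers to [e]. /woviamuregigir/ → woviamoregiger.
Rule 5 (final a-epenthesis): the form ends in the consonant /r/, so [a] is inserted word-finally. /woviamoregiger/ → woviamoregigera.

woviamoregigera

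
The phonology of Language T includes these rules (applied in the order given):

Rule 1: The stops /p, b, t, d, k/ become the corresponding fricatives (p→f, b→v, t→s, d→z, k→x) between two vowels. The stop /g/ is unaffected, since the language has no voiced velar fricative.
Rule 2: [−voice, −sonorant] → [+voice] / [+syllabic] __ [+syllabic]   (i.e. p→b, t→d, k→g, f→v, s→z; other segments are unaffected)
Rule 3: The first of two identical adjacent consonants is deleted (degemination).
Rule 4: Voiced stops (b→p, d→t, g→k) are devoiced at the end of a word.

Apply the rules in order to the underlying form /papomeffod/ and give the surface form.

Rule 1 (intervocalic spirantization): /p/ is a stop between vowels /a/ and /o/, so it spirantizes to the fricative [f]. /papomeffod/ → pafomeffod.
Rule 2 (intervocalic voicing): /f/ is a voiceless obstruent between vowels /a/ and /o/, so it voices to [v]. /pafomeffod/ → pavomeffod.
Rule 3 (degemination): /ff/ is a geminate; the first /f/ deletes. /pavomeffod/ → pavomefod.
Rule 4 (final devoicing): /d/ is a voiced stop in word-final position, so it devoices to [t]. /pavomefod/ → pavomefot.

pavomefot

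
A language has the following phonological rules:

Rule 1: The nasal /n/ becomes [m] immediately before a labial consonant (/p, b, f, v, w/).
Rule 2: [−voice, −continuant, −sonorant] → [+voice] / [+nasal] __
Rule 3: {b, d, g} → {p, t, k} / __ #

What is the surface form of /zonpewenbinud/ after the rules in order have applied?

zombewembinut

Rule 1 (nasal place assimilation): /n/ precedes the labial consonant /p/, so it assimilates in place to [m]. /n/ precedes the labial consonant /b/, so it assimilates in place to [m]. /zonpewenbinud/ → zompewembinud.
Rule 2 (post-nasal voicing): /p/ is a voiceless stop immediately after the nasal /m/, so it voices to [b]. /zompewembinud/ → zombewembinud.
Rule 3 (final devoicing): /d/ is a voiced stop in word-final position, so it devoices to [t]. /zombewembinud/ → zombewembinut.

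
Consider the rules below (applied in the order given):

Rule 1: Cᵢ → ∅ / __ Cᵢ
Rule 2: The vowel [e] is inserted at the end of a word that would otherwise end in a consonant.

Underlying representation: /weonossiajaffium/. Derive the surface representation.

weonosiajafiume

Rule 1 (degemination): /ss/ is a geminate; the first /s/ deletes. /ff/ is a geminate; the first /f/ deletes. /weonossiajaffium/ → weonosiajafium.
Rule 2 (final e-epenthesis): the form ends in the consonant /m/, so [e] is inserted word-finally. /weonosiajafium/ → weonosiajafiume.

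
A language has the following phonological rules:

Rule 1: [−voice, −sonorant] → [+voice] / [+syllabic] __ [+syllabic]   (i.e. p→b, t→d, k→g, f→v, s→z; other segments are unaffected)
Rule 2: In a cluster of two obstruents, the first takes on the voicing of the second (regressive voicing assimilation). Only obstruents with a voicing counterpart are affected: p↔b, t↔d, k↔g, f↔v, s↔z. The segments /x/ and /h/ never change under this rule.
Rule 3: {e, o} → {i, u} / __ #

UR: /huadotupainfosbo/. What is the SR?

huadodubainfozbu

Rule 1 (intervocalic voicing): /t/ is a voiceless obstruent between vowels /o/ and /u/, so it voices to [d]. /p/ is a voiceless obstruent between vowels /u/ and /a/, so it voices to [b]. /huadotupainfosbo/ → huadodubainfosbo.
Rule 2 (regressive voicing assimilation): /s/ precedes the voiced obstruent /b/, so it voices to [z] by assimilation. /huadodubainfosbo/ → huadodubainfozbo.
Rule 3 (final vowel raising): /o/ is a mid vowel in word-final position, so it raises to [u]. /huadodubainfozbo/ → huadodubainfozbu.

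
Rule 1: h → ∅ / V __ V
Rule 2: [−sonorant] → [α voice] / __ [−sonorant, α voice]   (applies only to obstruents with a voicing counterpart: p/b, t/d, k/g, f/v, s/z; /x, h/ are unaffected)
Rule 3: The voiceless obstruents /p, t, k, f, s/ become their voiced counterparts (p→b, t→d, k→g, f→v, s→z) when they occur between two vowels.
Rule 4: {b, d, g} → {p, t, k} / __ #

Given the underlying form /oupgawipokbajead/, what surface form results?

Rule 1 (intervocalic h-deletion): no segment meets the environment; /oupgawipokbajead/ is unchanged.
Rule 2 (regressive voicing assimilation): /p/ precedes the voiced obstruent /g/, so it voices to [b] by assimilation. /k/ precedes the voiced obstruent /b/, so it voices to [g] by assimilation. /oupgawipokbajead/ → oubgawipogbajead.
Rule 3 (intervocalic voicing): /p/ is a voiceless obstruent between vowels /i/ and /o/, so it voices to [b]. /oubgawipogbajead/ → oubgawibogbajead.
Rule 4 (final devoicing): /d/ is a voiced stop in word-final position, so it devoices to [t]. /oubgawibogbajead/ → oubgawibogbajeat.

oubgawibogbajeat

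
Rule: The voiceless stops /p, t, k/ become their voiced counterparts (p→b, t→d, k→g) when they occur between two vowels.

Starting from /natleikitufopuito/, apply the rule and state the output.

/k/ is a voiceless stop between vowels /i/ and /i/, so it voices to [g].
/t/ is a voiceless stop between vowels /i/ and /u/, so it voices to [d].
/p/ is a voiceless stop between vowels /o/ and /u/, so it voices to [b].
/t/ is a voiceless stop between vowels /i/ and /o/, so it voices to [d].
Surface form: [natleigidufobuido].

natleigidufobuido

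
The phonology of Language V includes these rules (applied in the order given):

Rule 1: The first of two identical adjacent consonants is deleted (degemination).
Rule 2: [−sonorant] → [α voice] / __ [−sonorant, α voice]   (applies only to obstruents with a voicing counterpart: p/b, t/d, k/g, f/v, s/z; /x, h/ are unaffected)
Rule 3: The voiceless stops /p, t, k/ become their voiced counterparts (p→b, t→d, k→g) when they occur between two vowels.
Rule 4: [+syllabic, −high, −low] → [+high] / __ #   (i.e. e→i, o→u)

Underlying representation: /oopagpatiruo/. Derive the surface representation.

oobakpadiruu

Rule 1 (degemination): no segment meets the environment; /oopagpatiruo/ is unchanged.
Rule 2 (regressive voicing assimilation): /g/ precedes the voiceless obstruent /p/, so it devoices to [k] by assimilation. /oopagpatiruo/ → oopakpatiruo.
Rule 3 (intervocalic voicing): /p/ is a voiceless stop between vowels /o/ and /a/, so it voices to [b]. /t/ is a voiceless stop between vowels /a/ and /i/, so it voices to [d]. /oopakpatiruo/ → oobakpadiruo.
Rule 4 (final vowel raising): /o/ is a mid vowel in word-final position, so it raises to [u]. /oobakpadiruo/ → oobakpadiruu.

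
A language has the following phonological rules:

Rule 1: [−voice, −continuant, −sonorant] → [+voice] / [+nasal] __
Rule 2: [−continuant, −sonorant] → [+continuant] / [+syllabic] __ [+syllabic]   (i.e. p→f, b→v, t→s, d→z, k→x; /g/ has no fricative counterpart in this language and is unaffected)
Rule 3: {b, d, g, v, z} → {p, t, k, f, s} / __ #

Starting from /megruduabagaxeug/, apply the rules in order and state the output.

megruzuavagaxeuk

Rule 1 (post-nasal voicing): no segment meets the environment; /megruduabagaxeug/ is unchanged.
Rule 2 (intervocalic spirantization): /d/ is a stop between vowels /u/ and /u/, so it spirantizes to the fricative [z]. /b/ is a stop between vowels /a/ and /a/, so it spirantizes to the fricative [v]. /megruduabagaxeug/ → megruzuavagaxeug.
Rule 3 (final devoicing): /g/ is a voiced obstruent in word-final position, so it devoices to [k]. /megruzuavagaxeug/ → megruzuavagaxeuk.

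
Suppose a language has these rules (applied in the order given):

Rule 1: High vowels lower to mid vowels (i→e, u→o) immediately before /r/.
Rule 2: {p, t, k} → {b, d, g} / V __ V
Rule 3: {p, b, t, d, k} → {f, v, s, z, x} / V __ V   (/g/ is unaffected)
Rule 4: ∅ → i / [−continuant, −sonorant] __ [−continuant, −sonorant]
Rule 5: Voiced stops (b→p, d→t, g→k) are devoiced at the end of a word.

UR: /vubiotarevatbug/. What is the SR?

vuviozarevatibuk

Rule 1 (pre-rhotic lowering): no segment meets the environment; /vubiotarevatbug/ is unchanged.
Rule 2 (intervocalic voicing): /t/ is a voiceless stop between vowels /o/ and /a/, so it voices to [d]. /vubiotarevatbug/ → vubiodarevatbug.
Rule 3 (intervocalic spirantization): /b/ is a stop between vowels /u/ and /i/, so it spirantizes to the fricative [v]. /d/ is a stop between vowels /o/ and /a/, so it spirantizes to the fricative [z]. /vubiodarevatbug/ → vuviozarevatbug.
Rule 4 (stop-cluster i-epenthesis): /t/ and /b/ form a stop–stop cluster, so [i] is inserted between them. /vuviozarevatbug/ → vuviozarevatibug.
Rule 5 (final devoicing): /g/ is a voiced stop in word-final position, so it devoices to [k]. /vuviozarevatibug/ → vuviozarevatibuk.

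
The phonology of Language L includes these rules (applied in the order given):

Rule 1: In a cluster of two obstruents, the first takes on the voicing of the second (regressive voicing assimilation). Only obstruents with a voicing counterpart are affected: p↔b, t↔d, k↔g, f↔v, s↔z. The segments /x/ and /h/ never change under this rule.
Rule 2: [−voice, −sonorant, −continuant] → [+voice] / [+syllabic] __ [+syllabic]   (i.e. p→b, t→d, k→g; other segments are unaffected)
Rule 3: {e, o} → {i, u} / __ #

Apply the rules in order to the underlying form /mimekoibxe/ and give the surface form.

mimegoipxi

Rule 1 (regressive voicing assimilation): /b/ precedes the voiceless obstruent /x/, so it devoices to [p] by assimilation. /mimekoibxe/ → mimekoipxe.
Rule 2 (intervocalic voicing): /k/ is a voiceless stop between vowels /e/ and /o/, so it voices to [g]. /mimekoipxe/ → mimegoipxe.
Rule 3 (final vowel raising): /e/ is a mid vowel in word-final position, so it raises to [i]. /mimegoipxe/ → mimegoipxi.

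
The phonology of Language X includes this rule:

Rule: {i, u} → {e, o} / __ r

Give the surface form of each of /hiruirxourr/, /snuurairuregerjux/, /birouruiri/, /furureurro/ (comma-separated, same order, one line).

heruerxoorr, snuoraeroregerjux, beroorueri, fororeorro

/hiruirxourr/: /i/ is a high vowel immediately before /r/, so it lowers to [e]. /i/ is a high vowel immediately before /r/, so it lowers to [e]. /u/ is a high vowel immediately before /r/, so it lowers to [o]. → [heruerxoorr].
/snuurairuregerjux/: /u/ is a high vowel immediately before /r/, so it lowers to [o]. /i/ is a high vowel immediately before /r/, so it lowers to [e]. /u/ is a high vowel immediately before /r/, so it lowers to [o]. → [snuoraeroregerjux].
/birouruiri/: /i/ is a high vowel immediately before /r/, so it lowers to [e]. /u/ is a high vowel immediately before /r/, so it lowers to [o]. /i/ is a high vowel immediately before /r/, so it lowers to [e]. → [beroorueri].
/furureurro/: /u/ is a high vowel immediately before /r/, so it lowers to [o]. /u/ is a high vowel immediately before /r/, so it lowers to [o]. /u/ is a high vowel immediately before /r/, so it lowers to [o]. → [fororeorro].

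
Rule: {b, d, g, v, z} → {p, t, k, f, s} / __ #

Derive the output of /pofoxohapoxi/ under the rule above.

pofoxohapoxi

No segment of /pofoxohapoxi/ meets the structural description of the rule, so the form surfaces unchanged.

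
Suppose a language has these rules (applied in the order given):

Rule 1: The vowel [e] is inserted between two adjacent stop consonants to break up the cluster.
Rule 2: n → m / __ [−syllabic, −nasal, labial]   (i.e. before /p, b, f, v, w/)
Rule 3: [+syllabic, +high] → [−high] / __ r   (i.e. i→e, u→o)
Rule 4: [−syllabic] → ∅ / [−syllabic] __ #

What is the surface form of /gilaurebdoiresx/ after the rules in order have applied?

Rule 1 (stop-cluster e-epenthesis): /b/ and /d/ form a stop–stop cluster, so [e] is inserted between them. /gilaurebdoiresx/ → gilaurebedoiresx.
Rule 2 (nasal place assimilation): no segment meets the environment; /gilaurebedoiresx/ is unchanged.
Rule 3 (pre-rhotic lowering): /u/ is a high vowel immediately before /r/, so it lowers to [o]. /i/ is a high vowel immediately before /r/, so it lowers to [e]. /gilaurebedoiresx/ → gilaorebedoeresx.
Rule 4 (final cluster simplification): /x/ is the second consonant of a word-final cluster /sx/, so it deletes. /gilaorebedoeresx/ → gilaorebedoeres.

gilaorebedoeres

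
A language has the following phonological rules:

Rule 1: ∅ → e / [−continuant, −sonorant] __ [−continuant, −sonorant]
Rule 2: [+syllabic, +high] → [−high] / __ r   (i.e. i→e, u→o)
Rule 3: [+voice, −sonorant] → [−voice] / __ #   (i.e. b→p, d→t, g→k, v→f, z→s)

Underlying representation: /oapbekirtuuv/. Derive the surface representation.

oapebekertuuf

Rule 1 (stop-cluster e-epenthesis): /p/ and /b/ form a stop–stop cluster, so [e] is inserted between them. /oapbekirtuuv/ → oapebekirtuuv.
Rule 2 (pre-rhotic lowering): /i/ is a high vowel immediately before /r/, so it lowers to [e]. /oapebekirtuuv/ → oapebekertuuv.
Rule 3 (final devoicing): /v/ is a voiced obstruent in word-final position, so it devoices to [f]. /oapebekertuuv/ → oapebekertuuf.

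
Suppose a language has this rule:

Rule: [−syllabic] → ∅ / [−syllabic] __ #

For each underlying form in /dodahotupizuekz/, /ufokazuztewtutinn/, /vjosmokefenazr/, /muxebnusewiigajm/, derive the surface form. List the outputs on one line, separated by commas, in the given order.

/dodahotupizuekz/: /z/ is the second consonant of a word-final cluster /kz/, so it deletes. → [dodahotupizuek].
/ufokazuztewtutinn/: /n/ is the second consonant of a word-final cluster /nn/, so it deletes. → [ufokazuztewtutin].
/vjosmokefenazr/: /r/ is the second consonant of a word-final cluster /zr/, so it deletes. → [vjosmokefenaz].
/muxebnusewiigajm/: /m/ is the second consonant of a word-final cluster /jm/, so it deletes. → [muxebnusewiigaj].

dodahotupizuek, ufokazuztewtutin, vjosmokefenaz, muxebnusewiigaj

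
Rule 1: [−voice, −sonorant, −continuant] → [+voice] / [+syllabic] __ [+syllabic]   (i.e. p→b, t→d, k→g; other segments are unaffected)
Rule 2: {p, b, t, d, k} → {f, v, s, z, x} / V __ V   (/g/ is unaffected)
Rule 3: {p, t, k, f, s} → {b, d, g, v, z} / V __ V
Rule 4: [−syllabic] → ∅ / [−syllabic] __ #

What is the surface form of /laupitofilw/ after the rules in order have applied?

Rule 1 (intervocalic voicing): /p/ is a voiceless stop between vowels /u/ and /i/, so it voices to [b]. /t/ is a voiceless stop between vowels /i/ and /o/, so it voices to [d]. /laupitofilw/ → laubidofilw.
Rule 2 (intervocalic spirantization): /b/ is a stop between vowels /u/ and /i/, so it spirantizes to the fricative [v]. /d/ is a stop between vowels /i/ and /o/, so it spirantizes to the fricative [z]. /laubidofilw/ → lauvizofilw.
Rule 3 (intervocalic voicing): /f/ is a voiceless obstruent between vowels /o/ and /i/, so it voices to [v]. /lauvizofilw/ → lauvizovilw.
Rule 4 (final cluster simplification): /w/ is the second consonant of a word-final cluster /lw/, so it deletes. /lauvizovilw/ → lauvizovil.

lauvizovil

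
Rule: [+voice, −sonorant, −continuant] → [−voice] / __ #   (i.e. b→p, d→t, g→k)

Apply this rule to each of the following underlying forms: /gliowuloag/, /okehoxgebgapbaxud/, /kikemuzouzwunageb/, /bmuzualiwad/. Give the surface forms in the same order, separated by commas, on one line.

/gliowuloag/: /g/ is a voiced stop in word-final position, so it devoices to [k]. → [gliowuloak].
/okehoxgebgapbaxud/: /d/ is a voiced stop in word-final position, so it devoices to [t]. → [okehoxgebgapbaxut].
/kikemuzouzwunageb/: /b/ is a voiced stop in word-final position, so it devoices to [p]. → [kikemuzouzwunagep].
/bmuzualiwad/: /d/ is a voiced stop in word-final position, so it devoices to [t]. → [bmuzualiwat].

gliowuloak, okehoxgebgapbaxut, kikemuzouzwunagep, bmuzualiwat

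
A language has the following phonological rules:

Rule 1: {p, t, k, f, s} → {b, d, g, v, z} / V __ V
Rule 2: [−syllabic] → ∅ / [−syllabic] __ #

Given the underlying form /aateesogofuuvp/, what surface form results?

aadeezogovuuv

Rule 1 (intervocalic voicing): /t/ is a voiceless obstruent between vowels /a/ and /e/, so it voices to [d]. /s/ is a voiceless obstruent between vowels /e/ and /o/, so it voices to [z]. /f/ is a voiceless obstruent between vowels /o/ and /u/, so it voices to [v]. /aateesogofuuvp/ → aadeezogovuuvp.
Rule 2 (final cluster simplification): /p/ is the second consonant of a word-final cluster /vp/, so it deletes. /aadeezogovuuvp/ → aadeezogovuuv.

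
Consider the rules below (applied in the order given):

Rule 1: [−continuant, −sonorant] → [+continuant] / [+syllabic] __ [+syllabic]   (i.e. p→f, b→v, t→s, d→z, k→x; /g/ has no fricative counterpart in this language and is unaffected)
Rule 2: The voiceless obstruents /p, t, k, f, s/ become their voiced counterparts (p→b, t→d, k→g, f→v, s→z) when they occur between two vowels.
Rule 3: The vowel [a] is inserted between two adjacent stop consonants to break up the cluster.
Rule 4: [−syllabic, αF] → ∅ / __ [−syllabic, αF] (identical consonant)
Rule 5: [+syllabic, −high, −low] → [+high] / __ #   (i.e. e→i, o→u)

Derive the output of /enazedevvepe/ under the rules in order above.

enazezevevi

Rule 1 (intervocalic spirantization): /d/ is a stop between vowels /e/ and /e/, so it spirantizes to the fricative [z]. /p/ is a stop between vowels /e/ and /e/, so it spirantizes to the fricative [f]. /enazedevvepe/ → enazezevvefe.
Rule 2 (intervocalic voicing): /f/ is a voiceless obstruent between vowels /e/ and /e/, so it voices to [v]. /enazezevvefe/ → enazezevveve.
Rule 3 (stop-cluster a-epenthesis): no segment meets the environment; /enazezevveve/ is unchanged.
Rule 4 (degemination): /vv/ is a geminate; the first /v/ deletes. /enazezevveve/ → enazezeveve.
Rule 5 (final vowel raising): /e/ is a mid vowel in word-final position, so it raises to [i]. /enazezeveve/ → enazezevevi.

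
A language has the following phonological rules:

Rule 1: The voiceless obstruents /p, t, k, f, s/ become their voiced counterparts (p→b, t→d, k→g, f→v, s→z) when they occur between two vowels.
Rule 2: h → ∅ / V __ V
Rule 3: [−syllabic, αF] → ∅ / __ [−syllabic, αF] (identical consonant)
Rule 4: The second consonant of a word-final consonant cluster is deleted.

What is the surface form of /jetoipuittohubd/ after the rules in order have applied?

jedoibuitoub

Rule 1 (intervocalic voicing): /t/ is a voiceless obstruent between vowels /e/ and /o/, so it voices to [d]. /p/ is a voiceless obstruent between vowels /i/ and /u/, so it voices to [b]. /jetoipuittohubd/ → jedoibuittohubd.
Rule 2 (intervocalic h-deletion): /h/ occurs between vowels /o/ and /u/, so it deletes. /jedoibuittohubd/ → jedoibuittoubd.
Rule 3 (degemination): /tt/ is a geminate; the first /t/ deletes. /jedoibuittoubd/ → jedoibuitoubd.
Rule 4 (final cluster simplification): /d/ is the second consonant of a word-final cluster /bd/, so it deletes. /jedoibuitoubd/ → jedoibuitoub.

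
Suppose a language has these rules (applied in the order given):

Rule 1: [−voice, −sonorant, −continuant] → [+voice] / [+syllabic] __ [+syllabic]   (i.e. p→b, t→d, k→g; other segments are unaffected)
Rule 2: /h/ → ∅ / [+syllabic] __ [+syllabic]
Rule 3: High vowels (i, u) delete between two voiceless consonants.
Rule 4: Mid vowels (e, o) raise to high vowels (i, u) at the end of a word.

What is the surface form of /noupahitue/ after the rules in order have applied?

Rule 1 (intervocalic voicing): /p/ is a voiceless stop between vowels /u/ and /a/, so it voices to [b]. /t/ is a voiceless stop between vowels /i/ and /u/, so it voices to [d]. /noupahitue/ → noubahidue.
Rule 2 (intervocalic h-deletion): /h/ occurs between vowels /a/ and /i/, so it deletes. /noubahidue/ → noubaidue.
Rule 3 (high vowel syncope): no segment meets the environment; /noubaidue/ is unchanged.
Rule 4 (final vowel raising): /e/ is a mid vowel in word-final position, so it raises to [i]. /noubaidue/ → noubaidui.

noubaidui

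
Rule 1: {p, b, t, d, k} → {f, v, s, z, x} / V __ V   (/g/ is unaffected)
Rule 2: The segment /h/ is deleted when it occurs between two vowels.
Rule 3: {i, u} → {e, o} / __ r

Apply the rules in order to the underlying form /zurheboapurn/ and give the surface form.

zorhevoaforn

Rule 1 (intervocalic spirantization): /b/ is a stop between vowels /e/ and /o/, so it spirantizes to the fricative [v]. /p/ is a stop between vowels /a/ and /u/, so it spirantizes to the fricative [f]. /zurheboapurn/ → zurhevoafurn.
Rule 2 (intervocalic h-deletion): no segment meets the environment; /zurhevoafurn/ is unchanged.
Rule 3 (pre-rhotic lowering): /u/ is a high vowel immediately before /r/, so it lowers to [o]. /u/ is a high vowel immediately before /r/, so it lowers to [o]. /zurhevoafurn/ → zorhevoaforn.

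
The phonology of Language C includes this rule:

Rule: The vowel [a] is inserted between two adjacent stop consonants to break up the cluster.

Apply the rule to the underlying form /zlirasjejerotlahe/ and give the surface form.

No segment of /zlirasjejerotlahe/ meets the structural description of the rule, so the form surfaces unchanged.

zlirasjejerotlahe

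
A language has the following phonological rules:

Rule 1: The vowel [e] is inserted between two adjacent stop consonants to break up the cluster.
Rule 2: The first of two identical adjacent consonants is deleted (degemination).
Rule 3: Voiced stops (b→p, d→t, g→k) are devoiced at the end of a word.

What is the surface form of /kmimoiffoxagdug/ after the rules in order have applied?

Rule 1 (stop-cluster e-epenthesis): /g/ and /d/ form a stop–stop cluster, so [e] is inserted between them. /kmimoiffoxagdug/ → kmimoiffoxagedug.
Rule 2 (degemination): /ff/ is a geminate; the first /f/ deletes. /kmimoiffoxagedug/ → kmimoifoxagedug.
Rule 3 (final devoicing): /g/ is a voiced stop in word-final position, so it devoices to [k]. /kmimoifoxagedug/ → kmimoifoxageduk.

kmimoifoxageduk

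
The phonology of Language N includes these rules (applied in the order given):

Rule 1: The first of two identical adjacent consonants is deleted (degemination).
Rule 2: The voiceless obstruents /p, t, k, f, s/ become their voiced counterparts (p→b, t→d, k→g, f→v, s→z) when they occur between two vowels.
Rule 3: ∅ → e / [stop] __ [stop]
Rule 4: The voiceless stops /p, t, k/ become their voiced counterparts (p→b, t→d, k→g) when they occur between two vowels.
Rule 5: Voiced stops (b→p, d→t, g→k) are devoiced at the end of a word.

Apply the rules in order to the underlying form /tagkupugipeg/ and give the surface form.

Rule 1 (degemination): no segment meets the environment; /tagkupugipeg/ is unchanged.
Rule 2 (intervocalic voicing): /p/ is a voiceless obstruent between vowels /u/ and /u/, so it voices to [b]. /p/ is a voiceless obstruent between vowels /i/ and /e/, so it voices to [b]. /tagkupugipeg/ → tagkubugibeg.
Rule 3 (stop-cluster e-epenthesis): /g/ and /k/ form a stop–stop cluster, so [e] is inserted between them. /tagkubugibeg/ → tagekubugibeg.
Rule 4 (intervocalic voicing): /k/ is a voiceless stop between vowels /e/ and /u/, so it voices to [g]. /tagekubugibeg/ → tagegubugibeg.
Rule 5 (final devoicing): /g/ is a voiced stop in word-final position, so it devoices to [k]. /tagegubugibeg/ → tagegubugibek.

tagegubugibek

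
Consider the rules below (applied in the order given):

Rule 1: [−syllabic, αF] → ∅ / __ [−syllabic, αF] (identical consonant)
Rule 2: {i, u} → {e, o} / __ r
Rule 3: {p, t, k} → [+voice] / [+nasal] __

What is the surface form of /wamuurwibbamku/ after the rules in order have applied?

wamuorwibamgu

Rule 1 (degemination): /bb/ is a geminate; the first /b/ deletes. /wamuurwibbamku/ → wamuurwibamku.
Rule 2 (pre-rhotic lowering): /u/ is a high vowel immediately before /r/, so it lowers to [o]. /wamuurwibamku/ → wamuorwibamku.
Rule 3 (post-nasal voicing): /k/ is a voiceless stop immediately after the nasal /m/, so it voices to [g]. /wamuorwibamku/ → wamuorwibamgu.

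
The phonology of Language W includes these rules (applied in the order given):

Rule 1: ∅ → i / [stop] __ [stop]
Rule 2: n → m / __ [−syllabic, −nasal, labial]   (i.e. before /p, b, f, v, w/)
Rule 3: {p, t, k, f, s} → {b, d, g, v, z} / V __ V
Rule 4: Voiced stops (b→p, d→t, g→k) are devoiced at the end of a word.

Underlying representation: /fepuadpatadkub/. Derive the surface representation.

febuadibadadigup

Rule 1 (stop-cluster i-epenthesis): /d/ and /p/ form a stop–stop cluster, so [i] is inserted between them. /d/ and /k/ form a stop–stop cluster, so [i] is inserted between them. /fepuadpatadkub/ → fepuadipatadikub.
Rule 2 (nasal place assimilation): no segment meets the environment; /fepuadipatadikub/ is unchanged.
Rule 3 (intervocalic voicing): /p/ is a voiceless obstruent between vowels /e/ and /u/, so it voices to [b]. /p/ is a voiceless obstruent between vowels /i/ and /a/, so it voices to [b]. /t/ is a voiceless obstruent between vowels /a/ and /a/, so it voices to [d]. /k/ is a voiceless obstruent between vowels /i/ and /u/, so it voices to [g]. /fepuadipatadikub/ → febuadibadadigub.
Rule 4 (final devoicing): /b/ is a voiced stop in word-final position, so it devoices to [p]. /febuadibadadigub/ → febuadibadadigup.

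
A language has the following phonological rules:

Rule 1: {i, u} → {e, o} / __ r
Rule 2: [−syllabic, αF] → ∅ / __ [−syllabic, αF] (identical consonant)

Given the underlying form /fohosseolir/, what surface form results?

fohoseoler

Rule 1 (pre-rhotic lowering): /i/ is a high vowel immediately before /r/, so it lowers to [e]. /fohosseolir/ → fohosseoler.
Rule 2 (degemination): /ss/ is a geminate; the first /s/ deletes. /fohosseoler/ → fohoseoler.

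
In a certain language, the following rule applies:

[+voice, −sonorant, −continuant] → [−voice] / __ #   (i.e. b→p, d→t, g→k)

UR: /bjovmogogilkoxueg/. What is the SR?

/g/ is a voiced stop in word-final position, so it devoices to [k].
The other instances of /b/, /g/ do not occur in the required environment and remain unchanged.
Surface form: [bjovmogogilkoxuek].

bjovmogogilkoxuek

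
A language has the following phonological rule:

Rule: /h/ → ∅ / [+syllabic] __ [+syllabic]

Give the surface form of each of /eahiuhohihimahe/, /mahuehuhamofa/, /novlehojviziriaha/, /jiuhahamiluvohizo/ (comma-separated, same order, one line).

/eahiuhohihimahe/: /h/ occurs between vowels /a/ and /i/, so it deletes. /h/ occurs between vowels /u/ and /o/, so it deletes. /h/ occurs between vowels /o/ and /i/, so it deletes. /h/ occurs between vowels /i/ and /i/, so it deletes. /h/ occurs between vowels /a/ and /e/, so it deletes. → [eaiuoiimae].
/mahuehuhamofa/: /h/ occurs between vowels /a/ and /u/, so it deletes. /h/ occurs between vowels /e/ and /u/, so it deletes. /h/ occurs between vowels /u/ and /a/, so it deletes. → [maueuamofa].
/novlehojviziriaha/: /h/ occurs between vowels /e/ and /o/, so it deletes. /h/ occurs between vowels /a/ and /a/, so it deletes. → [novleojviziriaa].
/jiuhahamiluvohizo/: /h/ occurs between vowels /u/ and /a/, so it deletes. /h/ occurs between vowels /a/ and /a/, so it deletes. /h/ occurs between vowels /o/ and /i/, so it deletes. → [jiuaamiluvoizo].

eaiuoiimae, maueuamofa, novleojviziriaa, jiuaamiluvoizo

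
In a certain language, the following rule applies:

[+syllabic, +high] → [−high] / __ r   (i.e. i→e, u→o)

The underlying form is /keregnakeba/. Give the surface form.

No segment of /keregnakeba/ meets the structural description of the rule, so the form surfaces unchanged.

keregnakeba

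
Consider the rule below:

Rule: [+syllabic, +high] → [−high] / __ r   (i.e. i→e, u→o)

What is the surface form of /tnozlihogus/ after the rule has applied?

tnozlihogus

No segment of /tnozlihogus/ meets the structural description of the rule, so the form surfaces unchanged.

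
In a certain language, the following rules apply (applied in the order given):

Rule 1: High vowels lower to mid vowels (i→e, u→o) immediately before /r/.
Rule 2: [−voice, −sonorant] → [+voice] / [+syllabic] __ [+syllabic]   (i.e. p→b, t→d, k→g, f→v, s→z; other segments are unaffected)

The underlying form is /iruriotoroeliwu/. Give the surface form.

Rule 1 (pre-rhotic lowering): /i/ is a high vowel immediately before /r/, so it lowers to [e]. /u/ is a high vowel immediately before /r/, so it lowers to [o]. /iruriotoroeliwu/ → eroriotoroeliwu.
Rule 2 (intervocalic voicing): /t/ is a voiceless obstruent between vowels /o/ and /o/, so it voices to [d]. /eroriotoroeliwu/ → eroriodoroeliwu.

eroriodoroeliwu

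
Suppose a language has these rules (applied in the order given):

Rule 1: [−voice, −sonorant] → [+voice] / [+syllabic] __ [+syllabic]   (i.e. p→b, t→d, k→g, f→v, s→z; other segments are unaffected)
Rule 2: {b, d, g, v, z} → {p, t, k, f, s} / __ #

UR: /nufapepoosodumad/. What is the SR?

Rule 1 (intervocalic voicing): /f/ is a voiceless obstruent between vowels /u/ and /a/, so it voices to [v]. /p/ is a voiceless obstruent between vowels /a/ and /e/, so it voices to [b]. /p/ is a voiceless obstruent between vowels /e/ and /o/, so it voices to [b]. /s/ is a voiceless obstruent between vowels /o/ and /o/, so it voices to [z]. /nufapepoosodumad/ → nuvabeboozodumad.
Rule 2 (final devoicing): /d/ is a voiced obstruent in word-final position, so it devoices to [t]. /nuvabeboozodumad/ → nuvabeboozodumat.

nuvabeboozodumat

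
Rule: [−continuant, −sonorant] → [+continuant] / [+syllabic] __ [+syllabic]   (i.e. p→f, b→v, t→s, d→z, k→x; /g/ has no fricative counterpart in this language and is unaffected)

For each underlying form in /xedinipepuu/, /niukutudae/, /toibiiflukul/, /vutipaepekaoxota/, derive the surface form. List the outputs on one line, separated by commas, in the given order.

xezinifefuu, niuxusuzae, toiviifluxul, vusifaefexaoxosa

/xedinipepuu/: /d/ is a stop between vowels /e/ and /i/, so it spirantizes to the fricative [z]. /p/ is a stop between vowels /i/ and /e/, so it spirantizes to the fricative [f]. /p/ is a stop between vowels /e/ and /u/, so it spirantizes to the fricative [f]. → [xezinifefuu].
/niukutudae/: /k/ is a stop between vowels /u/ and /u/, so it spirantizes to the fricative [x]. /t/ is a stop between vowels /u/ and /u/, so it spirantizes to the fricative [s]. /d/ is a stop between vowels /u/ and /a/, so it spirantizes to the fricative [z]. → [niuxusuzae].
/toibiiflukul/: /b/ is a stop between vowels /i/ and /i/, so it spirantizes to the fricative [v]. /k/ is a stop between vowels /u/ and /u/, so it spirantizes to the fricative [x]. → [toiviifluxul].
/vutipaepekaoxota/: /t/ is a stop between vowels /u/ and /i/, so it spirantizes to the fricative [s]. /p/ is a stop between vowels /i/ and /a/, so it spirantizes to the fricative [f]. /p/ is a stop between vowels /e/ and /e/, so it spirantizes to the fricative [f]. /k/ is a stop between vowels /e/ and /a/, so it spirantizes to the fricative [x]. /t/ is a stop between vowels /o/ and /a/, so it spirantizes to the fricative [s]. → [vusifaefexaoxosa].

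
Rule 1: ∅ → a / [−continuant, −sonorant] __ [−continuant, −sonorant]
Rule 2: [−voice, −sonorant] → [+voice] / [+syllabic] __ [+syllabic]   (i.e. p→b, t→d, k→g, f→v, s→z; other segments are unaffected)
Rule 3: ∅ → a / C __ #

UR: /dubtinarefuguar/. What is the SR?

dubadinarevuguara

Rule 1 (stop-cluster a-epenthesis): /b/ and /t/ form a stop–stop cluster, so [a] is inserted between them. /dubtinarefuguar/ → dubatinarefuguar.
Rule 2 (intervocalic voicing): /t/ is a voiceless obstruent between vowels /a/ and /i/, so it voices to [d]. /f/ is a voiceless obstruent between vowels /e/ and /u/, so it voices to [v]. /dubatinarefuguar/ → dubadinarevuguar.
Rule 3 (final a-epenthesis): the form ends in the consonant /r/, so [a] is inserted word-finally. /dubadinarevuguar/ → dubadinarevuguara.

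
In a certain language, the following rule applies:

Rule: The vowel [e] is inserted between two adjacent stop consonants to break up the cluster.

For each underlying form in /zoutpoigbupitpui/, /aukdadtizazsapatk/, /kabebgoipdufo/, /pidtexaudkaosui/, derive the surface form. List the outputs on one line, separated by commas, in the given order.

/zoutpoigbupitpui/: /t/ and /p/ form a stop–stop cluster, so [e] is inserted between them. /g/ and /b/ form a stop–stop cluster, so [e] is inserted between them. /t/ and /p/ form a stop–stop cluster, so [e] is inserted between them. → [zoutepoigebupitepui].
/aukdadtizazsapatk/: /k/ and /d/ form a stop–stop cluster, so [e] is inserted between them. /d/ and /t/ form a stop–stop cluster, so [e] is inserted between them. /t/ and /k/ form a stop–stop cluster, so [e] is inserted between them. → [aukedadetizazsapatek].
/kabebgoipdufo/: /b/ and /g/ form a stop–stop cluster, so [e] is inserted between them. /p/ and /d/ form a stop–stop cluster, so [e] is inserted between them. → [kabebegoipedufo].
/pidtexaudkaosui/: /d/ and /t/ form a stop–stop cluster, so [e] is inserted between them. /d/ and /k/ form a stop–stop cluster, so [e] is inserted between them. → [pidetexaudekaosui].

zoutepoigebupitepui, aukedadetizazsapatek, kabebegoipedufo, pidetexaudekaosui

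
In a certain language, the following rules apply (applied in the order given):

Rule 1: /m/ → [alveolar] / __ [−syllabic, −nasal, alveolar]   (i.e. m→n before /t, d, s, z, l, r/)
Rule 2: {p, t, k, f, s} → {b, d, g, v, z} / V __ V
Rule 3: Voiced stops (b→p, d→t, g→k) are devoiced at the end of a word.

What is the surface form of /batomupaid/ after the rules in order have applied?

badomubait

Rule 1 (nasal place assimilation): no segment meets the environment; /batomupaid/ is unchanged.
Rule 2 (intervocalic voicing): /t/ is a voiceless obstruent between vowels /a/ and /o/, so it voices to [d]. /p/ is a voiceless obstruent between vowels /u/ and /a/, so it voices to [b]. /batomupaid/ → badomubaid.
Rule 3 (final devoicing): /d/ is a voiced stop in word-final position, so it devoices to [t]. /badomubaid/ → badomubait.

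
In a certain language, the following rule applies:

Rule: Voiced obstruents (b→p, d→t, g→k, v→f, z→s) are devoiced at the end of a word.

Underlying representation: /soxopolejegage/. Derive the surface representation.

No segment of /soxopolejegage/ meets the structural description of the rule, so the form surfaces unchanged.

soxopolejegage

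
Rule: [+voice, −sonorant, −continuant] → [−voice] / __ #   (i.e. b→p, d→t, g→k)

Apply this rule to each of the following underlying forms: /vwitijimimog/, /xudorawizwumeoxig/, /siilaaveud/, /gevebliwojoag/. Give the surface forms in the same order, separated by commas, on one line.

/vwitijimimog/: /g/ is a voiced stop in word-final position, so it devoices to [k]. → [vwitijimimok].
/xudorawizwumeoxig/: /g/ is a voiced stop in word-final position, so it devoices to [k]. → [xudorawizwumeoxik].
/siilaaveud/: /d/ is a voiced stop in word-final position, so it devoices to [t]. → [siilaaveut].
/gevebliwojoag/: /g/ is a voiced stop in word-final position, so it devoices to [k]. → [gevebliwojoak].

vwitijimimok, xudorawizwumeoxik, siilaaveut, gevebliwojoak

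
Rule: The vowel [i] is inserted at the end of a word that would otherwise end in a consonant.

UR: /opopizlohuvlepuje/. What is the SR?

opopizlohuvlepuje

No segment of /opopizlohuvlepuje/ meets the structural description of the rule, so the form surfaces unchanged.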